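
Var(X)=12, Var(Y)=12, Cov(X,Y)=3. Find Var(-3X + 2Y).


Var(-3X + 2Y) = (-3)^2*Var(X) + 2^2*Var(Y) + 2*(-3)*2*Cov(X,Y)
= 9*12 + 4*12 - 12*3
= 108 + 48 - 36 = 120

120


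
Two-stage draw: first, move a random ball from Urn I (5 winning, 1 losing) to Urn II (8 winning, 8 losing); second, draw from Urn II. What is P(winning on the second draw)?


P(transfer winning) = 5/6; P(transfer losing) = 1/6
If winning transferred: Urn II has 9 winning of 17, so P(winning|winning moved) = 9/17
If losing transferred: Urn II has 8 winning of 17, so P(winning|losing moved) = 8/17
By total probability: P(winning) = 5/6*9/17 + 1/6*8/17 = 53/102

53/102


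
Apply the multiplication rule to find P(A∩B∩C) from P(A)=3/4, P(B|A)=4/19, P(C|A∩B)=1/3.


P(A∩B∩C) = P(A) * P(B|A) * P(C|A∩B)
= 3/4 * 4/19 * 1/3
= 3/19 * 1/3 = 1/19

1/19


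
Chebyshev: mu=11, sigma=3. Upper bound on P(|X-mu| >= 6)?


k = 6/3 = 2
Chebyshev: P(|X-mu| >= k*sigma) <= 1/k^2 = 1/2^2 = 1/4

1/4


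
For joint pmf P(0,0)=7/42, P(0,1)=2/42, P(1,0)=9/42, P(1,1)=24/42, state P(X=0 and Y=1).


Read from table: P(X=0, Y=1) = 2/42 = 1/21

1/21


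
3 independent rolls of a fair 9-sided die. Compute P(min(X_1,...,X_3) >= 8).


P(min >= 8) = P(all X_i >= 8) = (P(X_1 >= 8))^3
= (2/9)^3 = 8/729

8/729


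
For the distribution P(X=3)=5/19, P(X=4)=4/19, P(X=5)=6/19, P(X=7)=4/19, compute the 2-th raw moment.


E[X^2] = sum(x^2 * P(x))
= 9*5/19 + 16*4/19 + 25*6/19 + 49*4/19
= 455/19

455/19


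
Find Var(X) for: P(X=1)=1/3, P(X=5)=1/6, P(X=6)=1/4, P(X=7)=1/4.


E[X] = 53/12, E[X^2] = 103/4
Var(X) = E[X^2] - (E[X])^2 = 103/4 - (53/12)^2 = 899/144

899/144


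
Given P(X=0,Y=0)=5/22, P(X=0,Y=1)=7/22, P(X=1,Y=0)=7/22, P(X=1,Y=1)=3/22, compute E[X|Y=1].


P(Y=1) = 10/22
E[X|Y=1] = (0*7 + 1*3)/10 = 3/10

3/10


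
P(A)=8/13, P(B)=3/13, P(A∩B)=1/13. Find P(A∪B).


P(A∪B) = P(A) + P(B) - P(A∩B)
= 8/13 + 3/13 - 1/13 = 10/13

10/13


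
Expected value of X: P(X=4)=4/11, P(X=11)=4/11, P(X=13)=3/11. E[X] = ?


E[X] = sum(x * P(x))
= 4*4/11 + 11*4/11 + 13*3/11
= 9

9


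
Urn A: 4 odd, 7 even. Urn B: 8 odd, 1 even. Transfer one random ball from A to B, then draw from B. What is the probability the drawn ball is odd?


P(transfer odd) = 4/11; P(transfer even) = 7/11
If odd transferred: Urn II has 9 odd of 10, so P(odd|odd moved) = 9/10
If even transferred: Urn II has 8 odd of 10, so P(odd|even moved) = 4/5
By total probability: P(odd) = 4/11*9/10 + 7/11*4/5 = 46/55

46/55


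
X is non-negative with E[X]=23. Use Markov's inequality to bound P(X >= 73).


Markov: P(X >= a) <= E[X]/a
P(X >= 73) <= 23/73

23/73


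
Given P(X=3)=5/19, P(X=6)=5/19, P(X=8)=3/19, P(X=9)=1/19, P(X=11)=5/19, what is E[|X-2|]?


E[|X-2|] = sum(g(x)*P(x))
= 1*5/19 + 4*5/19 + 6*3/19 + 7*1/19 + 9*5/19
= 5

5


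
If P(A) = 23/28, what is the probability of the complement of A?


P(A') = 1 - P(A) = 1 - 23/28 = 5/28

5/28


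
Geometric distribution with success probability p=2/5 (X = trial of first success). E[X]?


For geometric (trials until first success), E[X] = 1/p = 1/(2/5) = 5/2

5/2


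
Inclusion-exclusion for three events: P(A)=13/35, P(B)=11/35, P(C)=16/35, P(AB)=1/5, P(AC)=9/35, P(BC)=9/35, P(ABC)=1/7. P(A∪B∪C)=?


P(A∪B∪C) = P(A)+P(B)+P(C) - P(AB)-P(AC)-P(BC) + P(ABC)
= 13/35+11/35+16/35 - 1/5-9/35-9/35 + 1/7
= 4/7

4/7


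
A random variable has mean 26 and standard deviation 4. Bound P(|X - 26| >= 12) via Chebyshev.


k = 12/4 = 3
Chebyshev: P(|X-mu| >= k*sigma) <= 1/k^2 = 1/3^2 = 1/9

1/9


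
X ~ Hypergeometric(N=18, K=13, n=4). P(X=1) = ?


P(X=1) = C(13,1)*C(5,3) / C(18,4)
= 13*10 / 3060
= 130/3060 = 13/306

13/306


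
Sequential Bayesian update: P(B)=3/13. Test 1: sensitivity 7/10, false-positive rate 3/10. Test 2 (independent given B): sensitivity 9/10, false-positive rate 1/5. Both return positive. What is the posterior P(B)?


After test 1: P(+) = 7/10*3/13 + 3/10*10/13 = 51/130
P(B|+) = (21/130)/(51/130) = 7/17
After test 2 (use post1 as new prior): P(+) = 9/10*7/17 + 1/5*10/17 = 83/170
P(B|+,+) = (63/170)/(83/170) = 63/83

63/83


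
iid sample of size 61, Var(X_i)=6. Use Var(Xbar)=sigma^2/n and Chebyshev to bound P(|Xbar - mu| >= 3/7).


Var(Xbar) = Var(X)/n = 6/61
Chebyshev: P(|Xbar-mu| >= 3/7) <= Var(Xbar)/(3/7)^2 = (6/61)/(9/49) = 98/183

98/183


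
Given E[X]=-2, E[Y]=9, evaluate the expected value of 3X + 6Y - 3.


E[3X + 6Y - 3] = 3*E[X] + 6*E[Y] - 3
= (3)*(-2) + (6)*(9) + (-3)
= -6 + 54 - 3 = 45

45


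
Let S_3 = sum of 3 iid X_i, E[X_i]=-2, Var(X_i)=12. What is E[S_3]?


E[S_n] = n*E[X_1] = 3*-2 = -6

-6


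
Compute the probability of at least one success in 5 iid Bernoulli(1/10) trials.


P(at least one) = 1 - P(none)
P(none) = (1 - 1/10)^5 = (9/10)^5 = 59049/100000
P(at least one) = 1 - 59049/100000 = 40951/100000

40951/100000


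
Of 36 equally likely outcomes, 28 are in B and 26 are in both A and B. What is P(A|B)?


P(A|B) = P(A∩B)/P(B) = (26/36)/(28/36) = 26/28 = 13/14

13/14


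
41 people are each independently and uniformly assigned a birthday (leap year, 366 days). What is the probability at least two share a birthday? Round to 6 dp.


P(all different) = prod((366-i)/366 for i=0..40) = 0.097493
P(at least one match) = 1 - 0.097493 = 0.902507

0.902507


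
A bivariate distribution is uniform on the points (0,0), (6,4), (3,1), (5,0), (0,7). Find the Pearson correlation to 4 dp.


Cov(X,Y) = -1.3200, Var(X) = 6.1600, Var(Y) = 7.4400
rho = Cov/(sqrt(VarX)*sqrt(VarY)) = -0.1950

-0.1950


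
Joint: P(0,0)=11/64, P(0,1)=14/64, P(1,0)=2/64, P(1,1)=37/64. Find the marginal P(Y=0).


P(Y=0) = P(0,0)+P(1,0) = 11/64 + 2/64 = 13/64

13/64


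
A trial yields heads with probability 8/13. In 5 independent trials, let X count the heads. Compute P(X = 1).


P(X=1) = C(5,1) * p^1 * (1-p)^4
= 5 * 8/13 * 625/28561
= 25000/371293

25000/371293


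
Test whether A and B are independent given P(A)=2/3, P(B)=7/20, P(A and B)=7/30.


P(A)*P(B) = 2/3*7/20 = 7/30
P(A∩B) = 7/30, which equals P(A)P(B), so independent

Yes, A and B are independent


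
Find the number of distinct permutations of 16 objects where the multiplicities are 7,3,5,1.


16! = 20922789888000
Denominator: 7!=5040 * 3!=6 * 5!=120 * 1!=1
Coefficient = 20922789888000 / 3628800 = 5765760

5765760


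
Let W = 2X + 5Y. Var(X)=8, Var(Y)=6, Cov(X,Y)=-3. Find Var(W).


Var(2X + 5Y) = 2^2*Var(X) + 5^2*Var(Y) + 2*2*5*Cov(X,Y)
= 4*8 + 25*6 + 20*(-3)
= 32 + 150 - 60 = 122

122


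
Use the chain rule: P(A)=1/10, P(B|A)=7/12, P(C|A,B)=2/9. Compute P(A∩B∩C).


P(A∩B∩C) = P(A) * P(B|A) * P(C|A∩B)
= 1/10 * 7/12 * 2/9
= 7/120 * 2/9 = 7/540

7/540


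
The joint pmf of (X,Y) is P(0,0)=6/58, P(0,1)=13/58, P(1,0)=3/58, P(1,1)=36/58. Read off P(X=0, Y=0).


Read from table: P(X=0, Y=0) = 6/58 = 3/29

3/29


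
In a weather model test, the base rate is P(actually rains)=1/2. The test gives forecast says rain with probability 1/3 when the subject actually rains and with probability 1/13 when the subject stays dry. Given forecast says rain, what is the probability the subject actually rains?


P(A) = P(A|B)P(B) + P(A|B')P(B') = 1/3*1/2 + 1/13*1/2 = 8/39
P(B|A) = P(A|B)P(B)/P(A) = (1/6)/(8/39) = 13/16

13/16


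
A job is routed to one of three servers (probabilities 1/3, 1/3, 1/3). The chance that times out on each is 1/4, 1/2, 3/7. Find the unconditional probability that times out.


P(A) = P(A|B1)P(B1) + P(A|B2)P(B2) + P(A|B3)P(B3)
= 1/4*1/3 + 1/2*1/3 + 3/7*1/3
= 1/12 + 1/6 + 1/7 = 11/28

11/28


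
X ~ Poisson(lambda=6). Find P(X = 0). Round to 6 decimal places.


P(X=0) = e^(-6) * 6^0 / 0!
≈ 0.002478752177 * 1 / 1
≈ 0.002479

0.002479


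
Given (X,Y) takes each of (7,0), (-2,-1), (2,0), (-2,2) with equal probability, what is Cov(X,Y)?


E[X]=5/4, E[Y]=1/4, E[XY]=-1/2
Cov(X,Y) = E[XY] - E[X]E[Y] = -1/2 - 5/4*1/4 = -13/16

-13/16


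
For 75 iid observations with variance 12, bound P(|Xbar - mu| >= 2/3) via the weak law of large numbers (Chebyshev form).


Var(Xbar) = Var(X)/n = 12/75
Chebyshev: P(|Xbar-mu| >= 2/3) <= Var(Xbar)/(2/3)^2 = (4/25)/(4/9) = 9/25

9/25


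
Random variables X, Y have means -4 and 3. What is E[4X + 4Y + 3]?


E[4X + 4Y + 3] = 4*E[X] + 4*E[Y] + 3
= (4)*(-4) + (4)*(3) + (3)
= -16 + 12 + 3 = -1

-1


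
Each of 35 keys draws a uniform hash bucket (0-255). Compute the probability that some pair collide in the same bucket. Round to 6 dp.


P(all different) = prod((256-i)/256 for i=0..34) = 0.087485
P(at least one match) = 1 - 0.087485 = 0.912515

0.912515


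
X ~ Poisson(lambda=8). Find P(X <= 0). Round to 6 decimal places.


P(X<=0) = e^(-8)*8^0/0!
≈ 0.0003354626
≈ 0.000335

0.000335


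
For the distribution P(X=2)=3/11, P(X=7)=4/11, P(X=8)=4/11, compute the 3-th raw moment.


E[X^3] = sum(x^3 * P(x))
= 8*3/11 + 343*4/11 + 512*4/11
= 3444/11

3444/11


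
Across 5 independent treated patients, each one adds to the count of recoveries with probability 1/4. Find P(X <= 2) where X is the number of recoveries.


P(X<=2) = P(X=0) + P(X=1) + P(X=2)
= 243/1024 + 405/1024 + 135/512
= 459/512

459/512


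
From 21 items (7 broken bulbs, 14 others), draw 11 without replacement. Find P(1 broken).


P(X=1) = C(7,1)*C(14,10) / C(21,11)
= 7*1001 / 352716
= 7007/352716 = 77/3876

77/3876


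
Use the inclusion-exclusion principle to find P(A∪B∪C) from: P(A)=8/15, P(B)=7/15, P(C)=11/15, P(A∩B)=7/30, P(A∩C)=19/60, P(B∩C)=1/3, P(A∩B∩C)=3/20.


P(A∪B∪C) = P(A)+P(B)+P(C) - P(AB)-P(AC)-P(BC) + P(ABC)
= 8/15+7/15+11/15 - 7/30-19/60-1/3 + 3/20
= 1

1


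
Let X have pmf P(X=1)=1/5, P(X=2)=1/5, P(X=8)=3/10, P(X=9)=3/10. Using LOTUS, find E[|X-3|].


E[|X-3|] = sum(g(x)*P(x))
= 2*1/5 + 1*1/5 + 5*3/10 + 6*3/10
= 39/10

39/10


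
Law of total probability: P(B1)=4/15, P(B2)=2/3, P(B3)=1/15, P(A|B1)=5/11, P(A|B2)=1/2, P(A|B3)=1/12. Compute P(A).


P(A) = P(A|B1)P(B1) + P(A|B2)P(B2) + P(A|B3)P(B3)
= 5/11*4/15 + 1/2*2/3 + 1/12*1/15
= 4/33 + 1/3 + 1/180 = 911/1980

911/1980


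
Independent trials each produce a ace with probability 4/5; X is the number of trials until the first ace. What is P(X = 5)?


P(X=5) = (1-p)^4 * p = (1/5)^4 * 4/5
= 1/625 * 4/5 = 4/3125

4/3125


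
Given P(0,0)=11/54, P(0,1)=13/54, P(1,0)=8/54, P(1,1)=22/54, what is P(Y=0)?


P(Y=0) = P(0,0)+P(1,0) = 11/54 + 8/54 = 19/54

19/54


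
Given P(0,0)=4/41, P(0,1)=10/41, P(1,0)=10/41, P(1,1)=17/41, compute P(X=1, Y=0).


Read from table: P(X=1, Y=0) = 10/41

10/41


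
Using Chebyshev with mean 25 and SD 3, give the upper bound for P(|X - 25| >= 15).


k = 15/3 = 5
Chebyshev: P(|X-mu| >= k*sigma) <= 1/k^2 = 1/5^2 = 1/25

1/25


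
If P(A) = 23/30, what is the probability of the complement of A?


P(A') = 1 - P(A) = 1 - 23/30 = 7/30

7/30


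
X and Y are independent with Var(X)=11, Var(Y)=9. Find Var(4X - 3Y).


Independence => Cov(X,Y)=0
Var(4X - 3Y) = 4^2*Var(X) + (-3)^2*Var(Y)
= 16*11 + 9*9 = 257

257


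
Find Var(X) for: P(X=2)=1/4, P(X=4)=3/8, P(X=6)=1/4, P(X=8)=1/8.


E[X] = 9/2, E[X^2] = 24
Var(X) = E[X^2] - (E[X])^2 = 24 - (9/2)^2 = 15/4

15/4


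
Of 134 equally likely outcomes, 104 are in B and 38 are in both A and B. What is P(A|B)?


P(A|B) = P(A∩B)/P(B) = (38/134)/(104/134) = 38/104 = 19/52

19/52


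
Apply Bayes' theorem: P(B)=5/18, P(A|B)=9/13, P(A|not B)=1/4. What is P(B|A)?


P(A) = P(A|B)P(B) + P(A|B')P(B') = 9/13*5/18 + 1/4*13/18 = 349/936
P(B|A) = P(A|B)P(B)/P(A) = (5/26)/(349/936) = 180/349

180/349


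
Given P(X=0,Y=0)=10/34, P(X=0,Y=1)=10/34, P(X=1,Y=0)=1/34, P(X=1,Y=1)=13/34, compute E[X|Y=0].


P(Y=0) = 11/34
E[X|Y=0] = (0*10 + 1*1)/11 = 1/11

1/11


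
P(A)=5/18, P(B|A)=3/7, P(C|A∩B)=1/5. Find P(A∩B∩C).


P(A∩B∩C) = P(A) * P(B|A) * P(C|A∩B)
= 5/18 * 3/7 * 1/5
= 5/42 * 1/5 = 1/42

1/42


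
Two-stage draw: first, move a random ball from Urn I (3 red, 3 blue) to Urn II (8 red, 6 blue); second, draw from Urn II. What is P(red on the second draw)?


P(transfer red) = 3/6 = 1/2; P(transfer blue) = 1/2
If red transferred: Urn II has 9 red of 15, so P(red|red moved) = 3/5
If blue transferred: Urn II has 8 red of 15, so P(red|blue moved) = 8/15
By total probability: P(red) = 1/2*3/5 + 1/2*8/15 = 17/30

17/30


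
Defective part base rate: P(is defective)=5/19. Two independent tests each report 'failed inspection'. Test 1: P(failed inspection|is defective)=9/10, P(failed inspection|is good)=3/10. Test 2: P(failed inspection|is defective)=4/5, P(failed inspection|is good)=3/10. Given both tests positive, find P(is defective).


After test 1: P(+) = 9/10*5/19 + 3/10*14/19 = 87/190
P(B|+) = (9/38)/(87/190) = 15/29
After test 2 (use post1 as new prior): P(+) = 4/5*15/29 + 3/10*14/29 = 81/145
P(B|+,+) = (12/29)/(81/145) = 20/27

20/27


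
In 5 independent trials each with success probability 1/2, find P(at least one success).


P(at least one) = 1 - P(none)
P(none) = (1 - 1/2)^5 = (1/2)^5 = 1/32
P(at least one) = 1 - 1/32 = 31/32

31/32


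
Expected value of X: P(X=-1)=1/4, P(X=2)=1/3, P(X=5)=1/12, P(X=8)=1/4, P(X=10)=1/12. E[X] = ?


E[X] = sum(x * P(x))
= -1*1/4 + 2*1/3 + 5*1/12 + 8*1/4 + 10*1/12
= 11/3

11/3


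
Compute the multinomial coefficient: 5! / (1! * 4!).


5! = 120
Denominator: 1!=1 * 4!=24
Coefficient = 120 / 24 = 5

5


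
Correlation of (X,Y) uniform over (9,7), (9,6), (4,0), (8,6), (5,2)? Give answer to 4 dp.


Cov(X,Y) = 5.6000, Var(X) = 4.4000, Var(Y) = 7.3600
rho = Cov/(sqrt(VarX)*sqrt(VarY)) = 0.9841

0.9841


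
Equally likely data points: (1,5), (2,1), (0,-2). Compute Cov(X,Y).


E[X]=1, E[Y]=4/3, E[XY]=7/3
Cov(X,Y) = E[XY] - E[X]E[Y] = 7/3 - 1*4/3 = 1

1


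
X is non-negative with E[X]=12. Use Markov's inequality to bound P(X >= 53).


Markov: P(X >= a) <= E[X]/a
P(X >= 53) <= 12/53

12/53


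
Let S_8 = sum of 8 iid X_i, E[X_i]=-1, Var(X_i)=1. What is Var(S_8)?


By independence, Var(S_n) = n*Var(X_1) = 8*1 = 8

8


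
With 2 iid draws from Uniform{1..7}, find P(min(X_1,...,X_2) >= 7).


P(min >= 7) = P(all X_i >= 7) = (P(X_1 >= 7))^2
= (1/7)^2 = 1/49

1/49


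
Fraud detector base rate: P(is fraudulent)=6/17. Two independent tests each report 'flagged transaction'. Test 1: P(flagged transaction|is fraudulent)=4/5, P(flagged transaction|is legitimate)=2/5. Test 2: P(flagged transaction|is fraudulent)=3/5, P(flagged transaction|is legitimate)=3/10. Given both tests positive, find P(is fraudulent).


After test 1: P(+) = 4/5*6/17 + 2/5*11/17 = 46/85
P(B|+) = (24/85)/(46/85) = 12/23
After test 2 (use post1 as new prior): P(+) = 3/5*12/23 + 3/10*11/23 = 21/46
P(B|+,+) = (36/115)/(21/46) = 24/35

24/35


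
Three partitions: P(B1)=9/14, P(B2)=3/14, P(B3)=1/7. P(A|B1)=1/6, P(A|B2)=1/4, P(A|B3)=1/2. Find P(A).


P(A) = P(A|B1)P(B1) + P(A|B2)P(B2) + P(A|B3)P(B3)
= 1/6*9/14 + 1/4*3/14 + 1/2*1/7
= 3/28 + 3/56 + 1/14 = 13/56

13/56


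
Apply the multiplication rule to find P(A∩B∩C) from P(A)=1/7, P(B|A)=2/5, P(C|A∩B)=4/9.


P(A∩B∩C) = P(A) * P(B|A) * P(C|A∩B)
= 1/7 * 2/5 * 4/9
= 2/35 * 4/9 = 8/315

8/315


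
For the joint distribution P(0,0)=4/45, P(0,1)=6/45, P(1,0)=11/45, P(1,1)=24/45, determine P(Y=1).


P(Y=1) = P(0,1)+P(1,1) = 6/45 + 24/45 = 30/45 = 2/3

2/3


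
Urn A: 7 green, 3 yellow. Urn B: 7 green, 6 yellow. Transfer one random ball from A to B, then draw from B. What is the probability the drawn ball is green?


P(transfer green) = 7/10; P(transfer yellow) = 3/10
If green transferred: Urn II has 8 green of 14, so P(green|green moved) = 4/7
If yellow transferred: Urn II has 7 green of 14, so P(green|yellow moved) = 1/2
By total probability: P(green) = 7/10*4/7 + 3/10*1/2 = 11/20

11/20


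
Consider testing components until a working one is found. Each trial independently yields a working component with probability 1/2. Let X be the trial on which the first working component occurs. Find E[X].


For geometric (trials until first success), E[X] = 1/p = 1/(1/2) = 2

2


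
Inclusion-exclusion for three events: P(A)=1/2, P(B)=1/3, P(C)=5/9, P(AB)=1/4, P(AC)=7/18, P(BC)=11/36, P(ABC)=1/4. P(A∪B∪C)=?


P(A∪B∪C) = P(A)+P(B)+P(C) - P(AB)-P(AC)-P(BC) + P(ABC)
= 1/2+1/3+5/9 - 1/4-7/18-11/36 + 1/4
= 25/36

25/36


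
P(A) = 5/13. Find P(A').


P(A') = 1 - P(A) = 1 - 5/13 = 8/13

8/13


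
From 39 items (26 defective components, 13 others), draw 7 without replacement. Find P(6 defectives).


P(X=6) = C(26,6)*C(13,1) / C(39,7)
= 230230*13 / 15380937
= 2992990/15380937 = 20930/107559

20930/107559


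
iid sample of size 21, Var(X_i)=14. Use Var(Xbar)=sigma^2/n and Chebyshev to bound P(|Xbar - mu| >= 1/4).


Var(Xbar) = Var(X)/n = 14/21
Chebyshev: P(|Xbar-mu| >= 1/4) <= Var(Xbar)/(1/4)^2 = (2/3)/(1/16) = 32/3
Bound exceeds 1, so trivial bound: 1

1


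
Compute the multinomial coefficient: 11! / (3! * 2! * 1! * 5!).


11! = 39916800
Denominator: 3!=6 * 2!=2 * 1!=1 * 5!=120
Coefficient = 39916800 / 1440 = 27720

27720


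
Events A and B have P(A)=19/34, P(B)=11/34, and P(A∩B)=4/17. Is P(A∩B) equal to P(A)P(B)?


P(A)*P(B) = 19/34*11/34 = 209/1156
P(A∩B) = 4/17 != 209/1156, so not independent

No, A and B are not independent


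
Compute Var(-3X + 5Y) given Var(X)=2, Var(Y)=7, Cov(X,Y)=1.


Var(-3X + 5Y) = (-3)^2*Var(X) + 5^2*Var(Y) + 2*(-3)*5*Cov(X,Y)
= 9*2 + 25*7 - 30*1
= 18 + 175 - 30 = 163

163


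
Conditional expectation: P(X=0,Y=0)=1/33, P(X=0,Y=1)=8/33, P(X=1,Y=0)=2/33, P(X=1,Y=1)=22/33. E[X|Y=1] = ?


P(Y=1) = 30/33
E[X|Y=1] = (0*8 + 1*22)/30 = 22/30 = 11/15

11/15


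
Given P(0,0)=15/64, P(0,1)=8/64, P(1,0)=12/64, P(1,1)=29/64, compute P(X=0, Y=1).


Read from table: P(X=0, Y=1) = 8/64 = 1/8

1/8


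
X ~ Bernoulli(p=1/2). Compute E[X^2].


For Bernoulli: X in {0,1}
E[X^2] = 0^2*(1-1/2) + 1^2*1/2 = 1/2

1/2


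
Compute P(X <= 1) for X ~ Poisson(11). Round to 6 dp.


P(X<=1) = e^(-11)*11^0/0! + e^(-11)*11^1/1!
≈ 0.0000167017 + 0.0001837187
= 0.0002004204
≈ 0.000200

0.000200


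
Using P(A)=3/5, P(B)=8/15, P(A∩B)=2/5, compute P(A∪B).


P(A∪B) = P(A) + P(B) - P(A∩B)
= 3/5 + 8/15 - 2/5 = 11/15

11/15


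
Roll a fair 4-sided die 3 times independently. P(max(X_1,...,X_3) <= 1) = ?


P(max <= 1) = P(all X_i <= 1) = (P(X_1 <= 1))^3
= (1/4)^3 = 1/64

1/64


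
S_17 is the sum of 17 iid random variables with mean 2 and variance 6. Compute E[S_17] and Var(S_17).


E[S_n] = n*mu = 17*2 = 34
Var(S_n) = n*sigma^2 = 17*6 = 102

E[S_17]=34, Var(S_17)=102


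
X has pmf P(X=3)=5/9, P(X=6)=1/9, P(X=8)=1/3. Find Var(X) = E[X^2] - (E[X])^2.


E[X] = 5, E[X^2] = 91/3
Var(X) = E[X^2] - (E[X])^2 = 91/3 - (5)^2 = 16/3

16/3


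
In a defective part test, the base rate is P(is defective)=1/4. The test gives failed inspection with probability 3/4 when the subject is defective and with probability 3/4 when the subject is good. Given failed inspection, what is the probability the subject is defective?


P(A) = P(A|B)P(B) + P(A|B')P(B') = 3/4*1/4 + 3/4*3/4 = 3/4
P(B|A) = P(A|B)P(B)/P(A) = (3/16)/(3/4) = 1/4

1/4


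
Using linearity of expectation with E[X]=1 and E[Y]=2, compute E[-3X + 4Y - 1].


E[-3X + 4Y - 1] = -3*E[X] + 4*E[Y] - 1
= (-3)*(1) + (4)*(2) + (-1)
= -3 + 8 - 1 = 4

4


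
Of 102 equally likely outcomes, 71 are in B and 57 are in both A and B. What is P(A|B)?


P(A|B) = P(A∩B)/P(B) = (57/102)/(71/102) = 57/71

57/71


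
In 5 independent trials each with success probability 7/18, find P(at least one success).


P(at least one) = 1 - P(none)
P(none) = (1 - 7/18)^5 = (11/18)^5 = 161051/1889568
P(at least one) = 1 - 161051/1889568 = 1728517/1889568

1728517/1889568


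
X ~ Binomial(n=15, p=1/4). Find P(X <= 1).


P(X<=1) = P(X=0) + P(X=1)
= 14348907/1073741824 + 71744535/1073741824
= 43046721/536870912

43046721/536870912


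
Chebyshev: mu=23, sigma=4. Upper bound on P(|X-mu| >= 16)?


k = 16/4 = 4
Chebyshev: P(|X-mu| >= k*sigma) <= 1/k^2 = 1/4^2 = 1/16

1/16


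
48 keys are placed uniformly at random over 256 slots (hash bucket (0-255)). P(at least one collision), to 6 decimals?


P(all different) = prod((256-i)/256 for i=0..47) = 0.009029
P(at least one match) = 1 - 0.009029 = 0.990971

0.990971


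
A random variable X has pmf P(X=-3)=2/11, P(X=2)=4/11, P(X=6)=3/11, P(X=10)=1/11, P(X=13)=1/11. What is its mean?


E[X] = sum(x * P(x))
= -3*2/11 + 2*4/11 + 6*3/11 + 10*1/11 + 13*1/11
= 43/11

43/11


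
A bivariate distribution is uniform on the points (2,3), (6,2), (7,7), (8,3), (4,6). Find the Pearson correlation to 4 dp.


Cov(X,Y) = 0.3200, Var(X) = 4.6400, Var(Y) = 3.7600
rho = Cov/(sqrt(VarX)*sqrt(VarY)) = 0.0766

0.0766


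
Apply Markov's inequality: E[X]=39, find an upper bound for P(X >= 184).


Markov: P(X >= a) <= E[X]/a
P(X >= 184) <= 39/184

39/184


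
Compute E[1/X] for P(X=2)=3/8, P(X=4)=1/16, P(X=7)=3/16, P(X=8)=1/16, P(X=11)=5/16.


E[1/X] = sum(g(x)*P(x))
= 1/2*3/8 + 1/4*1/16 + 1/7*3/16 + 1/8*1/16 + 1/11*5/16
= 2623/9856

2623/9856


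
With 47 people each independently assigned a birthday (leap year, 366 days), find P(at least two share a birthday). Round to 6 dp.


P(all different) = prod((366-i)/366 for i=0..46) = 0.045628
P(at least one match) = 1 - 0.045628 = 0.954372

0.954372


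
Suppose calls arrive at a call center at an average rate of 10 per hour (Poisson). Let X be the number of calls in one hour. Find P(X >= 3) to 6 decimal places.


P(X>=3) = 1 - P(X<=2) = 1 - (e^(-10)*10^0/0! + e^(-10)*10^1/1! + e^(-10)*10^2/2!)
≈ 1 - (0.0000453999 + 0.0004539993 + 0.0022699965)
= 1 - 0.0027693957 = 0.9972306043
≈ 0.997231

0.997231


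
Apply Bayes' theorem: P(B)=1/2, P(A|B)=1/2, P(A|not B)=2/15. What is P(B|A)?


P(A) = P(A|B)P(B) + P(A|B')P(B') = 1/2*1/2 + 2/15*1/2 = 19/60
P(B|A) = P(A|B)P(B)/P(A) = (1/4)/(19/60) = 15/19

15/19


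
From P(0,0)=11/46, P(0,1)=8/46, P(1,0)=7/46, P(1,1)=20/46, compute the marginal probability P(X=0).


P(X=0) = P(0,0)+P(0,1) = 11/46 + 8/46 = 19/46

19/46


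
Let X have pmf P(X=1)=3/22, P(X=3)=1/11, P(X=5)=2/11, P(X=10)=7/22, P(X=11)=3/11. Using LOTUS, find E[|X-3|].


E[|X-3|] = sum(g(x)*P(x))
= 2*3/22 + 0*1/11 + 2*2/11 + 7*7/22 + 8*3/11
= 111/22

111/22


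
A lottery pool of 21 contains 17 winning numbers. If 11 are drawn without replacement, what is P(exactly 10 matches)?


P(X=10) = C(17,10)*C(4,1) / C(21,11)
= 19448*4 / 352716
= 77792/352716 = 88/399

88/399


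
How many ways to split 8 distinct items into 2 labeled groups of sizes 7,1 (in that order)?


8! = 40320
Denominator: 7!=5040 * 1!=1
Coefficient = 40320 / 5040 = 8

8


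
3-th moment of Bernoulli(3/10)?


For Bernoulli: X in {0,1}
E[X^3] = 0^3*(1-3/10) + 1^3*3/10 = 3/10

3/10


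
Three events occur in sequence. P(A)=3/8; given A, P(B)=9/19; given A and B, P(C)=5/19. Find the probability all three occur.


P(A∩B∩C) = P(A) * P(B|A) * P(C|A∩B)
= 3/8 * 9/19 * 5/19
= 27/152 * 5/19 = 135/2888

135/2888


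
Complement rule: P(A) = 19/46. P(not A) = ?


P(A') = 1 - P(A) = 1 - 19/46 = 27/46

27/46


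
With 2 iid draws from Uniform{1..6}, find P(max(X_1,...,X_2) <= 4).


P(max <= 4) = P(all X_i <= 4) = (P(X_1 <= 4))^2
= (4/6)^2 = (2/3)^2 = 4/9

4/9


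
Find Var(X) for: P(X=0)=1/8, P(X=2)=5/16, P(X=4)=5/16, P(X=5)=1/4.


E[X] = 25/8, E[X^2] = 25/2
Var(X) = E[X^2] - (E[X])^2 = 25/2 - (25/8)^2 = 175/64

175/64


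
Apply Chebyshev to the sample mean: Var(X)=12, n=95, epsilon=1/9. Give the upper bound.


Var(Xbar) = Var(X)/n = 12/95
Chebyshev: P(|Xbar-mu| >= 1/9) <= Var(Xbar)/(1/9)^2 = (12/95)/(1/81) = 972/95
Bound exceeds 1, so trivial bound: 1

1


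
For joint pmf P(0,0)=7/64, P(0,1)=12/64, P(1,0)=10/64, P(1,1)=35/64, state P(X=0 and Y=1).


Read from table: P(X=0, Y=1) = 12/64 = 3/16

3/16


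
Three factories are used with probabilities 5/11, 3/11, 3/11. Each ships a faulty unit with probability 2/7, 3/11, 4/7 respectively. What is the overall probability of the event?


P(A) = P(A|B1)P(B1) + P(A|B2)P(B2) + P(A|B3)P(B3)
= 2/7*5/11 + 3/11*3/11 + 4/7*3/11
= 10/77 + 9/121 + 12/77 = 305/847

305/847


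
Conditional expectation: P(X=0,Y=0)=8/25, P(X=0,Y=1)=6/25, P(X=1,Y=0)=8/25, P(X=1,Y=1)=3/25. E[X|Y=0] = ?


P(Y=0) = 16/25
E[X|Y=0] = (0*8 + 1*8)/16 = 8/16 = 1/2

1/2


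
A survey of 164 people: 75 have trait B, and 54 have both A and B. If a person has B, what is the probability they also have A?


P(A|B) = P(A∩B)/P(B) = (54/164)/(75/164) = 54/75 = 18/25

18/25


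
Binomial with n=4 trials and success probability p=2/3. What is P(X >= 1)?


P(X>=1) = P(X=1) + P(X=2) + P(X=3) + P(X=4)
= 8/81 + 8/27 + 32/81 + 16/81
= 80/81

80/81


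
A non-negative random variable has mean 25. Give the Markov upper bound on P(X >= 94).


Markov: P(X >= a) <= E[X]/a
P(X >= 94) <= 25/94

25/94


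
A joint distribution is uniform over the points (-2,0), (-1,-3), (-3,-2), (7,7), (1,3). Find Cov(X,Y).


E[X]=2/5, E[Y]=1, E[XY]=61/5
Cov(X,Y) = E[XY] - E[X]E[Y] = 61/5 - 2/5*1 = 59/5

59/5


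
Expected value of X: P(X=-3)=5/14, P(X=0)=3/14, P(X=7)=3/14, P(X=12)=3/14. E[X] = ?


E[X] = sum(x * P(x))
= -3*5/14 + 0*3/14 + 7*3/14 + 12*3/14
= 3

3


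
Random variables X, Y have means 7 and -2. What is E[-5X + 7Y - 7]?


E[-5X + 7Y - 7] = -5*E[X] + 7*E[Y] - 7
= (-5)*(7) + (7)*(-2) + (-7)
= -35 - 14 - 7 = -56

-56


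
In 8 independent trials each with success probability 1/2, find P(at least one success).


P(at least one) = 1 - P(none)
P(none) = (1 - 1/2)^8 = (1/2)^8 = 1/256
P(at least one) = 1 - 1/256 = 255/256

255/256


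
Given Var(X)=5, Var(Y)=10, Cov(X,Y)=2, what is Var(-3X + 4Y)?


Var(-3X + 4Y) = (-3)^2*Var(X) + 4^2*Var(Y) + 2*(-3)*4*Cov(X,Y)
= 9*5 + 16*10 - 24*2
= 45 + 160 - 48 = 157

157


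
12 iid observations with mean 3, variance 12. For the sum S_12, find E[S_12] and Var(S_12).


E[S_n] = n*mu = 12*3 = 36
Var(S_n) = n*sigma^2 = 12*12 = 144

E[S_12]=36, Var(S_12)=144


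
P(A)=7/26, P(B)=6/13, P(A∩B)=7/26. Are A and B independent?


P(A)*P(B) = 7/26*6/13 = 21/169
P(A∩B) = 7/26 != 21/169, so not independent

No, A and B are not independent


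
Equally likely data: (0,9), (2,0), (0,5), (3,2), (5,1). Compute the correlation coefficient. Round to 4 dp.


Cov(X,Y) = -4.6000, Var(X) = 3.6000, Var(Y) = 10.6400
rho = Cov/(sqrt(VarX)*sqrt(VarY)) = -0.7433

-0.7433


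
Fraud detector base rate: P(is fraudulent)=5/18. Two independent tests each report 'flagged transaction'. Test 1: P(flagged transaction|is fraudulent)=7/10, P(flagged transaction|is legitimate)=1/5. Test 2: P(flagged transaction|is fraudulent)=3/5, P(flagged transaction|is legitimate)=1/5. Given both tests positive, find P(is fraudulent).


After test 1: P(+) = 7/10*5/18 + 1/5*13/18 = 61/180
P(B|+) = (7/36)/(61/180) = 35/61
After test 2 (use post1 as new prior): P(+) = 3/5*35/61 + 1/5*26/61 = 131/305
P(B|+,+) = (21/61)/(131/305) = 105/131

105/131


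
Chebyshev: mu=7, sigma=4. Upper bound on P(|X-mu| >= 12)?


k = 12/4 = 3
Chebyshev: P(|X-mu| >= k*sigma) <= 1/k^2 = 1/3^2 = 1/9

1/9


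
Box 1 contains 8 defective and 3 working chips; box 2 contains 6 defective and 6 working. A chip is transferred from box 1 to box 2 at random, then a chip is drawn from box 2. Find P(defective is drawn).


P(transfer defective) = 8/11; P(transfer working) = 3/11
If defective transferred: Urn II has 7 defective of 13, so P(defective|defective moved) = 7/13
If working transferred: Urn II has 6 defective of 13, so P(defective|working moved) = 6/13
By total probability: P(defective) = 8/11*7/13 + 3/11*6/13 = 74/143

74/143


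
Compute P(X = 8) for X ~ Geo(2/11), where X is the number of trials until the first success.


P(X=8) = (1-p)^7 * p = (9/11)^7 * 2/11
= 4782969/19487171 * 2/11 = 9565938/214358881

9565938/214358881


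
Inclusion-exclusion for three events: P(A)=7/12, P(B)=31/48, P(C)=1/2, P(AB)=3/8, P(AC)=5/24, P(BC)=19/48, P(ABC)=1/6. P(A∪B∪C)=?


P(A∪B∪C) = P(A)+P(B)+P(C) - P(AB)-P(AC)-P(BC) + P(ABC)
= 7/12+31/48+1/2 - 3/8-5/24-19/48 + 1/6
= 11/12

11/12


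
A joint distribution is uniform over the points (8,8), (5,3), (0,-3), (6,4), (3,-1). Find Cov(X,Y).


E[X]=22/5, E[Y]=11/5, E[XY]=20
Cov(X,Y) = E[XY] - E[X]E[Y] = 20 - 22/5*11/5 = 258/25

258/25


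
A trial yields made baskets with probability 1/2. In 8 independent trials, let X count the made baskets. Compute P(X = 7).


P(X=7) = C(8,7) * p^7 * (1-p)^1
= 8 * 1/128 * 1/2
= 1/32

1/32


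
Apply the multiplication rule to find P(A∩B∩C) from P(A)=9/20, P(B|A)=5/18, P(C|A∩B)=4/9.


P(A∩B∩C) = P(A) * P(B|A) * P(C|A∩B)
= 9/20 * 5/18 * 4/9
= 1/8 * 4/9 = 1/18

1/18


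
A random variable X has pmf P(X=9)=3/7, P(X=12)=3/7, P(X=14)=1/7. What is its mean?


E[X] = sum(x * P(x))
= 9*3/7 + 12*3/7 + 14*1/7
= 11

11


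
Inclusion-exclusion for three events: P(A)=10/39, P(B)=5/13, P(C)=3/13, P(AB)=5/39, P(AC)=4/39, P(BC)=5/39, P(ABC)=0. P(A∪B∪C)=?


P(A∪B∪C) = P(A)+P(B)+P(C) - P(AB)-P(AC)-P(BC) + P(ABC)
= 10/39+5/13+3/13 - 5/39-4/39-5/39 + 0
= 20/39

20/39


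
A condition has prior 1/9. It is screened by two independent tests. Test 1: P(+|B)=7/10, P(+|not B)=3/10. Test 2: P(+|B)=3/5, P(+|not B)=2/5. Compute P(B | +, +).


After test 1: P(+) = 7/10*1/9 + 3/10*8/9 = 31/90
P(B|+) = (7/90)/(31/90) = 7/31
After test 2 (use post1 as new prior): P(+) = 3/5*7/31 + 2/5*24/31 = 69/155
P(B|+,+) = (21/155)/(69/155) = 7/23

7/23


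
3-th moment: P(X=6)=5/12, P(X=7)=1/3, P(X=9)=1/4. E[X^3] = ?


E[X^3] = sum(x^3 * P(x))
= 216*5/12 + 343*1/3 + 729*1/4
= 4639/12

4639/12


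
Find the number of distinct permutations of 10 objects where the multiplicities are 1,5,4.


10! = 3628800
Denominator: 1!=1 * 5!=120 * 4!=24
Coefficient = 3628800 / 2880 = 1260

1260


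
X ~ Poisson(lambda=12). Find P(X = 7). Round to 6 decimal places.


P(X=7) = e^(-12) * 12^7 / 7!
≈ 0.000006144212353 * 35831808 / 5040
≈ 0.043682

0.043682


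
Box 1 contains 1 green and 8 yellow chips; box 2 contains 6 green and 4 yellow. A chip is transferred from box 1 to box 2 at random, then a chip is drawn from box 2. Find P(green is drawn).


P(transfer green) = 1/9; P(transfer yellow) = 8/9
If green transferred: Urn II has 7 green of 11, so P(green|green moved) = 7/11
If yellow transferred: Urn II has 6 green of 11, so P(green|yellow moved) = 6/11
By total probability: P(green) = 1/9*7/11 + 8/9*6/11 = 5/9

5/9


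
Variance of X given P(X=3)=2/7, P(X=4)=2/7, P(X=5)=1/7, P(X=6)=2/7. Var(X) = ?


E[X] = 31/7, E[X^2] = 21
Var(X) = E[X^2] - (E[X])^2 = 21 - (31/7)^2 = 68/49

68/49


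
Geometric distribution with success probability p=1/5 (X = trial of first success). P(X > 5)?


P(X > 5) = P(first 5 trials all fail) = (1-p)^5 = (4/5)^5 = 1024/3125

1024/3125


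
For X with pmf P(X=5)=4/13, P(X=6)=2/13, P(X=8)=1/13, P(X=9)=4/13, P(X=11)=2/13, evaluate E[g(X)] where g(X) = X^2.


E[X^2] = sum(g(x)*P(x))
= 25*4/13 + 36*2/13 + 64*1/13 + 81*4/13 + 121*2/13
= 802/13

802/13


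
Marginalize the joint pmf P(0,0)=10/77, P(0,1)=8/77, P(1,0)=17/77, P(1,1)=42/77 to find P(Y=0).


P(Y=0) = P(0,0)+P(1,0) = 10/77 + 17/77 = 27/77

27/77


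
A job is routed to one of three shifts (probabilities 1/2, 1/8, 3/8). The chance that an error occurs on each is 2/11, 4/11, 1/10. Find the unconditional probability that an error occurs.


P(A) = P(A|B1)P(B1) + P(A|B2)P(B2) + P(A|B3)P(B3)
= 2/11*1/2 + 4/11*1/8 + 1/10*3/8
= 1/11 + 1/22 + 3/80 = 153/880

153/880


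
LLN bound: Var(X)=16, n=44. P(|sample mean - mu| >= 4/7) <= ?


Var(Xbar) = Var(X)/n = 16/44
Chebyshev: P(|Xbar-mu| >= 4/7) <= Var(Xbar)/(4/7)^2 = (4/11)/(16/49) = 49/44
Bound exceeds 1, so trivial bound: 1

1


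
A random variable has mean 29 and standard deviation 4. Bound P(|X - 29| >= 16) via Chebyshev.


k = 16/4 = 4
Chebyshev: P(|X-mu| >= k*sigma) <= 1/k^2 = 1/4^2 = 1/16

1/16


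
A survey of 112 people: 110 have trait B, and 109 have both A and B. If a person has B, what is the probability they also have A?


P(A|B) = P(A∩B)/P(B) = (109/112)/(110/112) = 109/110

109/110


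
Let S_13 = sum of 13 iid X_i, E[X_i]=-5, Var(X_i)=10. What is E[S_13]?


E[S_n] = n*E[X_1] = 13*-5 = -65

-65


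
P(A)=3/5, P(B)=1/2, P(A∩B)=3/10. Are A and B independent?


P(A)*P(B) = 3/5*1/2 = 3/10
P(A∩B) = 3/10, which equals P(A)P(B), so independent

Yes, A and B are independent


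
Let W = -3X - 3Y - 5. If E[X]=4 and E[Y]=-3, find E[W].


E[-3X - 3Y - 5] = -3*E[X] - 3*E[Y] - 5
= (-3)*(4) + (-3)*(-3) + (-5)
= -12 + 9 - 5 = -8

-8


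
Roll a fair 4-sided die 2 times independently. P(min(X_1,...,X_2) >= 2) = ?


P(min >= 2) = P(all X_i >= 2) = (P(X_1 >= 2))^2
= (3/4)^2 = 9/16

9/16


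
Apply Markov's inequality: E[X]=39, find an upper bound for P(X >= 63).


Markov: P(X >= a) <= E[X]/a
P(X >= 63) <= 39/63 = 13/21

13/21


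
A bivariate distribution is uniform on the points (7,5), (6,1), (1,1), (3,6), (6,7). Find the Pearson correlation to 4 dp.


Cov(X,Y) = 2.0000, Var(X) = 5.0400, Var(Y) = 6.4000
rho = Cov/(sqrt(VarX)*sqrt(VarY)) = 0.3521

0.3521


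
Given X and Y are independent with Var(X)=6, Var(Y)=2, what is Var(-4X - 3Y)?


Independence => Cov(X,Y)=0
Var(-4X - 3Y) = (-4)^2*Var(X) + (-3)^2*Var(Y)
= 16*6 + 9*2 = 114

114


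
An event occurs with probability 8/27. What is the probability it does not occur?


P(A') = 1 - P(A) = 1 - 8/27 = 19/27

19/27


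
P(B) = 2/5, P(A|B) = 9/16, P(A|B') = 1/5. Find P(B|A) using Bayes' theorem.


P(A) = P(A|B)P(B) + P(A|B')P(B') = 9/16*2/5 + 1/5*3/5 = 69/200
P(B|A) = P(A|B)P(B)/P(A) = (9/40)/(69/200) = 15/23

15/23


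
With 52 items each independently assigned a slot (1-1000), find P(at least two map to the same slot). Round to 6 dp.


P(all different) = prod((1000-i)/1000 for i=0..51) = 0.259404
P(at least one match) = 1 - 0.259404 = 0.740596

0.740596


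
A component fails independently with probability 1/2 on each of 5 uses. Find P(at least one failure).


P(at least one) = 1 - P(none)
P(none) = (1 - 1/2)^5 = (1/2)^5 = 1/32
P(at least one) = 1 - 1/32 = 31/32

31/32


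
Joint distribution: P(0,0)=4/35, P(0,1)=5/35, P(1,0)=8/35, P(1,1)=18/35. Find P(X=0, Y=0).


Read from table: P(X=0, Y=0) = 4/35

4/35


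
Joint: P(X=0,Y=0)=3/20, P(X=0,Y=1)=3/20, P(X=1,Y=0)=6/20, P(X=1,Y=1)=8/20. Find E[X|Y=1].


P(Y=1) = 11/20
E[X|Y=1] = (0*3 + 1*8)/11 = 8/11

8/11


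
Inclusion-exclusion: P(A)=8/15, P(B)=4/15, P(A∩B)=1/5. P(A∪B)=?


P(A∪B) = P(A) + P(B) - P(A∩B)
= 8/15 + 4/15 - 1/5 = 3/5

3/5


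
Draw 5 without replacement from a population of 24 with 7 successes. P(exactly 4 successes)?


P(X=4) = C(7,4)*C(17,1) / C(24,5)
= 35*17 / 42504
= 595/42504 = 85/6072

85/6072


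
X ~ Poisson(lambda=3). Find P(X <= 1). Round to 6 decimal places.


P(X<=1) = e^(-3)*3^0/0! + e^(-3)*3^1/1!
≈ 0.0497870684 + 0.1493612051
= 0.1991482735
≈ 0.199148

0.199148


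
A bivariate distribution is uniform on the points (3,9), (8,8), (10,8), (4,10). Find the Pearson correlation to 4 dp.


Cov(X,Y) = -1.9375, Var(X) = 8.1875, Var(Y) = 0.6875
rho = Cov/(sqrt(VarX)*sqrt(VarY)) = -0.8166

-0.8166


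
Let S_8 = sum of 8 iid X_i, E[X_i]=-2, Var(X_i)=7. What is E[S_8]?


E[S_n] = n*E[X_1] = 8*-2 = -16

-16


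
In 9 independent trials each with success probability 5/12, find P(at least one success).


P(at least one) = 1 - P(none)
P(none) = (1 - 5/12)^9 = (7/12)^9 = 40353607/5159780352
P(at least one) = 1 - 40353607/5159780352 = 5119426745/5159780352

5119426745/5159780352


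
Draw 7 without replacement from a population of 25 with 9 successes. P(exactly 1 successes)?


P(X=1) = C(9,1)*C(16,6) / C(25,7)
= 9*8008 / 480700
= 72072/480700 = 1638/10925

1638/10925


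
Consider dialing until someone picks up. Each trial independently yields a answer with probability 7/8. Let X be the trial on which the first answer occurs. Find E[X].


For geometric (trials until first success), E[X] = 1/p = 1/(7/8) = 8/7

8/7


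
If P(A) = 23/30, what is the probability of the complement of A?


P(A') = 1 - P(A) = 1 - 23/30 = 7/30

7/30


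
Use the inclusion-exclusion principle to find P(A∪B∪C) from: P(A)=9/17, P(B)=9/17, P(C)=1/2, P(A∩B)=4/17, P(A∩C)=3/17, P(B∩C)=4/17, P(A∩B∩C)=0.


P(A∪B∪C) = P(A)+P(B)+P(C) - P(AB)-P(AC)-P(BC) + P(ABC)
= 9/17+9/17+1/2 - 4/17-3/17-4/17 + 0
= 31/34

31/34


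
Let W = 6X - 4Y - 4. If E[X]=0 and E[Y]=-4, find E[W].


E[6X - 4Y - 4] = 6*E[X] - 4*E[Y] - 4
= (6)*(0) + (-4)*(-4) + (-4)
= 0 + 16 - 4 = 12

12


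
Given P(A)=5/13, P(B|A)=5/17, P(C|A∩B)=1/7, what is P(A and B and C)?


P(A∩B∩C) = P(A) * P(B|A) * P(C|A∩B)
= 5/13 * 5/17 * 1/7
= 25/221 * 1/7 = 25/1547

25/1547


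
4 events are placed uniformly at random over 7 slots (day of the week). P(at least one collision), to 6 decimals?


P(all different) = prod((7-i)/7 for i=0..3) = 0.349854
P(at least one match) = 1 - 0.349854 = 0.650146

0.650146


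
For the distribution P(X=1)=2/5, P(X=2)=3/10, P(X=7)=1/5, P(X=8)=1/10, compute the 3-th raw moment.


E[X^3] = sum(x^3 * P(x))
= 1*2/5 + 8*3/10 + 343*1/5 + 512*1/10
= 613/5

613/5


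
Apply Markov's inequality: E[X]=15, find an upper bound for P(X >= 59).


Markov: P(X >= a) <= E[X]/a
P(X >= 59) <= 15/59

15/59


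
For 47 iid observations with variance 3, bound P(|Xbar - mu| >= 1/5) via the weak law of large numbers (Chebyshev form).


Var(Xbar) = Var(X)/n = 3/47
Chebyshev: P(|Xbar-mu| >= 1/5) <= Var(Xbar)/(1/5)^2 = (3/47)/(1/25) = 75/47
Bound exceeds 1, so trivial bound: 1

1


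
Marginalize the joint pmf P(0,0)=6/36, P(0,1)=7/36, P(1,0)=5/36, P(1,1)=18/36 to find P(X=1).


P(X=1) = P(1,0)+P(1,1) = 5/36 + 18/36 = 23/36

23/36


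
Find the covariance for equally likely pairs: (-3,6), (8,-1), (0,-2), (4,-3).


E[X]=9/4, E[Y]=0, E[XY]=-19/2
Cov(X,Y) = E[XY] - E[X]E[Y] = -19/2 - 9/4*0 = -19/2

-19/2


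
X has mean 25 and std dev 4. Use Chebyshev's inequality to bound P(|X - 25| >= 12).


k = 12/4 = 3
Chebyshev: P(|X-mu| >= k*sigma) <= 1/k^2 = 1/3^2 = 1/9

1/9


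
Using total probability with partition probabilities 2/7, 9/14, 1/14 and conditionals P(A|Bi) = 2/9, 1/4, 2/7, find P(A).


P(A) = P(A|B1)P(B1) + P(A|B2)P(B2) + P(A|B3)P(B3)
= 2/9*2/7 + 1/4*9/14 + 2/7*1/14
= 4/63 + 9/56 + 1/49 = 863/3528

863/3528


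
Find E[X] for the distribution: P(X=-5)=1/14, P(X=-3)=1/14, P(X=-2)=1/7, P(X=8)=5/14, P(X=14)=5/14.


E[X] = sum(x * P(x))
= -5*1/14 - 3*1/14 - 2*1/7 + 8*5/14 + 14*5/14
= 7

7


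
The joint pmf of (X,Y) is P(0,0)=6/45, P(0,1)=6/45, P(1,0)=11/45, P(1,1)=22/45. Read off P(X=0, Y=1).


Read from table: P(X=0, Y=1) = 6/45 = 2/15

2/15


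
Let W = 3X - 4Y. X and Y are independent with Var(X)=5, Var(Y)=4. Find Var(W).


Independence => Cov(X,Y)=0
Var(3X - 4Y) = 3^2*Var(X) + (-4)^2*Var(Y)
= 9*5 + 16*4 = 109

109


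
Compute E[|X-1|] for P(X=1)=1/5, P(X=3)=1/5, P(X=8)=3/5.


E[|X-1|] = sum(g(x)*P(x))
= 0*1/5 + 2*1/5 + 7*3/5
= 23/5

23/5


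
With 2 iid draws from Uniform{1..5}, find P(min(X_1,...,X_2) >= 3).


P(min >= 3) = P(all X_i >= 3) = (P(X_1 >= 3))^2
= (3/5)^2 = 9/25

9/25


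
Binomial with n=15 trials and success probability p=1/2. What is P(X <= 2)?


P(X<=2) = P(X=0) + P(X=1) + P(X=2)
= 1/32768 + 15/32768 + 105/32768
= 121/32768

121/32768
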